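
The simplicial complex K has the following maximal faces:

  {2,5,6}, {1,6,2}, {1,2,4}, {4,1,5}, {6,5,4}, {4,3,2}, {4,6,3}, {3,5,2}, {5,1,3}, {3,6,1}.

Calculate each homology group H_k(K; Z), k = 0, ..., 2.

Take the total order 1 < 2 < 3 < 4 < 5 < 6 on the vertex set. Then K (dimension 2) consists of the simplices:

  0-simplices (6): [1], [2], [3], [4], [5], [6]
  1-simplices (15): [1,2], [1,3], [1,4], [1,5], [1,6], [2,3], [2,4], [2,5], [2,6], [3,4], [3,5], [3,6], [4,5], [4,6], [5,6]
  2-simplices (10): [1,2,4], [1,2,6], [1,3,5], [1,3,6], [1,4,5], [2,3,4], [2,3,5], [2,5,6], [3,4,6], [4,5,6]

giving chain groups C_0 ≅ Z^6, C_1 ≅ Z^15, C_2 ≅ Z^10.

The boundary map ∂_1: C_1 → C_0 maps an edge to its endpoints' difference, ∂[p,q] = q − p. For instance
  ∂[1,2] = [2] − [1].
The resulting 6×15 matrix has rank 5, and its Smith normal form has invariant factors (1,1,1,1,1).

The boundary map ∂_2: C_2 → C_1 acts by ∂[p,q,r] = [q,r] − [p,r] + [p,q]. For instance
  ∂[1,3,6] = [3,6] − [1,6] + [1,3],
  ∂[2,5,6] = [5,6] − [2,6] + [2,5].
The 15×10 boundary matrix has rank 10 and Smith normal form diag(1,1,1,1,1,1,1,1,1,2).

Reading off H_k = ker ∂_k / im ∂_{k+1}:

  H_0: rank C_0 − rank ∂_1 = 6 − 5 = 1, and the invariant factors of ∂_1 are all 1, so H_0 = Z.
  H_1: rank ker ∂_1 − rank ∂_2 = (15 − 5) − 10 = 0, and ∂_2 has invariant factor 2 > 1, so H_1 = Z/2Z.
  H_2: rank ker ∂_2 − rank ∂_3 = (10 − 10) − 0 = 0, and there is no ∂_3, so H_2 = 0.

As a check, the Euler characteristic is 6 − 15 + 10 = 1, which agrees with 1 − 0 + 0 = 1.
(K is a triangulation of the real projective plane RP^2.)

H_0 = Z,  H_1 = Z/2Z,  H_2 = 0.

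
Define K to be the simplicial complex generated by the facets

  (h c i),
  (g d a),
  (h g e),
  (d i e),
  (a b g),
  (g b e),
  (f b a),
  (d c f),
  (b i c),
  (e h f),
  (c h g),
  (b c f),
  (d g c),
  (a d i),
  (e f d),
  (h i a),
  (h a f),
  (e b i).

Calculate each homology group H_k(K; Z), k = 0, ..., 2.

H_0 ≅ Z,  H_1 ≅ Z^2,  H_2 ≅ Z.

Take the total order a < b < c < d < e < f < g < h < i on the vertex set. Then K (dimension 2) consists of the simplices:

  0-simplices (9): a, b, c, d, e, f, g, h, i
  1-simplices (27): ab, ad, af, ag, ah, ai, bc, be, bf, bg, bi, cd, cf, cg, ch, ci, de, df, dg, di, ef, eg, eh, ei, fh, gh, hi
  2-simplices (18): abf, abg, adg, adi, afh, ahi, bcf, bci, beg, bei, cdf, cdg, cgh, chi, def, dei, efh, egh

so the chain groups are C_0 ≅ Z^9, C_1 ≅ Z^27, C_2 ≅ Z^18.

Boundary ∂_1: C_1 → C_0 maps an edge to its endpoints' difference, ∂[p,q] = q − p. For instance
  ∂eg = g − e.
The 9×27 boundary matrix has rank 8 and Smith normal form diag(1,1,1,1,1,1,1,1).

The boundary map ∂_2: C_2 → C_1 acts by ∂[p,q,r] = [q,r] − [p,r] + [p,q]. For instance
  ∂dei = ei − di + de,
  ∂cdf = df − cf + cd.
The 27×18 boundary matrix has rank 17 and Smith normal form diag(1,1,1,1,1,1,1,1,1,1,1,1,1,1,1,1,1).

Reading off H_k = ker ∂_k / im ∂_{k+1}:

  H_0: rank C_0 − rank ∂_1 = 9 − 8 = 1, and the invariant factors of ∂_1 are all 1, so H_0 ≅ Z.
  H_1: rank ker ∂_1 − rank ∂_2 = (27 − 8) − 17 = 2, and the invariant factors of ∂_2 are all 1, so H_1 ≅ Z^2.
  H_2: rank ker ∂_2 − rank ∂_3 = (18 − 17) − 0 = 1, and there is no ∂_3, so H_2 ≅ Z.

(K is a triangulation of the torus T^2.)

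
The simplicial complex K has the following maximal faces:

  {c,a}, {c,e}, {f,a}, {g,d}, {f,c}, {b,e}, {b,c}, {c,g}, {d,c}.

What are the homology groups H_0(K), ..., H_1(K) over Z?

Take the total order a < b < c < d < e < f < g on the vertex set. Then K (dimension 1) consists of the simplices:

  0-simplices (7): a, b, c, d, e, f, g
  1-simplices (9): ac, af, bc, be, cd, ce, cf, cg, dg

so the chain groups are C_0 ≅ Z^7, C_1 ≅ Z^9.

∂_1: C_1 → C_0 is given by ∂[p,q] = [q] − [p].
This gives a 7×9 integer matrix of rank 6; reducing to Smith normal form yields diagonal entries (1,1,1,1,1,1).

From H_k ≅ ker(∂_k) / im(∂_{k+1}) we obtain:

  H_0: rank C_0 − rank ∂_1 = 7 − 6 = 1, and the invariant factors of ∂_1 are all 1, so H_0 ≅ Z.
  H_1: rank ker ∂_1 − rank ∂_2 = (9 − 6) − 0 = 3, and there is no ∂_2, so H_1 ≅ Z^3.

H_0 = Z,  H_1 = Z^3.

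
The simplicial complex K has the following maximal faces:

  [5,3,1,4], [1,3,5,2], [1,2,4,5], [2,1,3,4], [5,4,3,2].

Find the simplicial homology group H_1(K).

We work with the vertex ordering 1 < 2 < 3 < 4 < 5. The simplices of K, each written with vertices in increasing order, are:

  0-simplices (5): [1], [2], [3], [4], [5]
  1-simplices (10): [1,2], [1,3], [1,4], [1,5], [2,3], [2,4], [2,5], [3,4], [3,5], [4,5]
  2-simplices (10): [1,2,3], [1,2,4], [1,2,5], [1,3,4], [1,3,5], [1,4,5], [2,3,4], [2,3,5], [2,4,5], [3,4,5]
  3-simplices (5): [1,2,3,4], [1,2,3,5], [1,2,4,5], [1,3,4,5], [2,3,4,5]

so the chain groups are C_0 ≅ Z^5, C_1 ≅ Z^10, C_2 ≅ Z^10, C_3 ≅ Z^5.

Boundary ∂_1: C_1 → C_0 is given by ∂[p,q] = [q] − [p].
This gives a 5×10 integer matrix of rank 4; reducing to Smith normal form yields diagonal entries (1,1,1,1).

The boundary map ∂_2: C_2 → C_1 acts by ∂[p,q,r] = [q,r] − [p,r] + [p,q]. For instance
  ∂[1,4,5] = [4,5] − [1,5] + [1,4],
  ∂[2,4,5] = [4,5] − [2,5] + [2,4].
The 10×10 boundary matrix has rank 6 and Smith normal form diag(1,1,1,1,1,1).

Boundary ∂_3: C_3 → C_2 sends each 3-simplex σ to the alternating sum Σ_i (−1)^i (σ with its i-th vertex removed). For instance
  ∂[1,2,3,4] = [2,3,4] − [1,3,4] + [1,2,4] − [1,2,3],
  ∂[1,3,4,5] = [3,4,5] − [1,4,5] + [1,3,5] − [1,3,4].
The resulting 10×5 matrix has rank 4, and its Smith normal form has invariant factors (1,1,1,1).

From H_k ≅ ker(∂_k) / im(∂_{k+1}) we obtain:

  H_1: rank ker ∂_1 − rank ∂_2 = (10 − 4) − 6 = 0, and the invariant factors of ∂_2 are all 1, so H_1 ≅ 0.

H_1 = 0.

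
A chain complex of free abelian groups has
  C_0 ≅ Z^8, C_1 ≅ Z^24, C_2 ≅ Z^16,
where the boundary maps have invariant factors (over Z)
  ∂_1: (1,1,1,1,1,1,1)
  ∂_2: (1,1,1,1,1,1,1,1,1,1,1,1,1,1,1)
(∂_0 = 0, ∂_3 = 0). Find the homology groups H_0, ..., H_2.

H_0: b_0 = 8 − 0 − 7 = 1; torsion from ∂_1 factors > 1: none. So H_0 ≅ Z.
H_1: b_1 = 24 − 7 − 15 = 2; torsion from ∂_2 factors > 1: none. So H_1 ≅ Z^2.
H_2: b_2 = 16 − 15 − 0 = 1; torsion from ∂_3 factors > 1: none. So H_2 ≅ Z.

H_0 ≅ Z,  H_1 ≅ Z^2,  H_2 ≅ Z.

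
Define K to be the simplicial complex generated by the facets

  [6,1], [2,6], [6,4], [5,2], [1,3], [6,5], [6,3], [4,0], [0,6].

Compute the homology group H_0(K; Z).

Order the vertices as 0 < 1 < 2 < 3 < 4 < 5 < 6. Listing each simplex with vertices in this order, K has dimension 1 with simplices:

  0-simplices (7): [0], [1], [2], [3], [4], [5], [6]
  1-simplices (9): [0,4], [0,6], [1,3], [1,6], [2,5], [2,6], [3,6], [4,6], [5,6]

Hence C_0 ≅ Z^7, C_1 ≅ Z^9.

∂_1: C_1 → C_0 sends each edge [p,q] (with p < q) to q − p.
This gives a 7×9 integer matrix of rank 6; reducing to Smith normal form yields diagonal entries (1,1,1,1,1,1).

Computing H_k = (kernel of ∂_k) / (image of ∂_{k+1}):

  H_0: rank C_0 − rank ∂_1 = 7 − 6 = 1, and the invariant factors of ∂_1 are all 1, so H_0 = Z.

H_0 = Z.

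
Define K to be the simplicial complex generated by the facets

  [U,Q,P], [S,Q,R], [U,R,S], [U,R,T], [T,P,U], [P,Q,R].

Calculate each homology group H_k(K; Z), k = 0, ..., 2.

H_0 ≅ Z,  H_1 ≅ Z,  H_2 = 0.

Fix the vertex order P < Q < R < S < T < U and write every simplex with vertices in increasing order. Then dim K = 2 and the simplices of K are:

  0-simplices (6): P, Q, R, S, T, U
  1-simplices (12): PQ, PR, PT, PU, QR, QS, QU, RS, RT, RU, SU, TU
  2-simplices (6): PQR, PQU, PTU, QRS, RSU, RTU

giving chain groups C_0 ≅ Z^6, C_1 ≅ Z^12, C_2 ≅ Z^6.

Boundary ∂_1: C_1 → C_0 sends each edge [p,q] (with p < q) to q − p. For instance
  ∂RT = T − R.
As a 6×12 matrix over Z this has rank 5, with invariant factors (1,1,1,1,1).

The boundary map ∂_2: C_2 → C_1 acts by ∂[p,q,r] = [q,r] − [p,r] + [p,q]. For instance
  ∂PQR = QR − PR + PQ,
  ∂QRS = RS − QS + QR.
This gives a 12×6 integer matrix of rank 6; reducing to Smith normal form yields diagonal entries (1,1,1,1,1,1).

From H_k ≅ ker(∂_k) / im(∂_{k+1}) we obtain:

  H_0: rank C_0 − rank ∂_1 = 6 − 5 = 1, and the invariant factors of ∂_1 are all 1, so H_0 = Z.
  H_1: rank ker ∂_1 − rank ∂_2 = (12 − 5) − 6 = 1, and the invariant factors of ∂_2 are all 1, so H_1 = Z.
  H_2: rank ker ∂_2 − rank ∂_3 = (6 − 6) − 0 = 0, and there is no ∂_3, so H_2 = 0.

As a check, the Euler characteristic is 6 − 12 + 6 = 0, which agrees with 1 − 1 + 0 = 0.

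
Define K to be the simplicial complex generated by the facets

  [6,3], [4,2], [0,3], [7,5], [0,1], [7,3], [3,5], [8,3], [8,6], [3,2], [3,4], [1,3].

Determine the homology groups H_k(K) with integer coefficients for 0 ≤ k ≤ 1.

H_0 ≅ Z,  H_1 ≅ Z^4.

We work with the vertex ordering 0 < 1 < 2 < 3 < 4 < 5 < 6 < 7 < 8. The simplices of K, each written with vertices in increasing order, are:

  0-simplices (9): [0], [1], [2], [3], [4], [5], [6], [7], [8]
  1-simplices (12): [0,1], [0,3], [1,3], [2,3], [2,4], [3,4], [3,5], [3,6], [3,7], [3,8], [5,7], [6,8]

giving chain groups C_0 ≅ Z^9, C_1 ≅ Z^12.

The boundary map ∂_1: C_1 → C_0 is given by ∂[p,q] = [q] − [p].
This gives a 9×12 integer matrix of rank 8; reducing to Smith normal form yields diagonal entries (1,1,1,1,1,1,1,1).

Reading off H_k = ker ∂_k / im ∂_{k+1}:

  H_0: rank C_0 − rank ∂_1 = 9 − 8 = 1, and the invariant factors of ∂_1 are all 1, so H_0 ≅ Z.
  H_1: rank ker ∂_1 − rank ∂_2 = (12 − 8) − 0 = 4, and there is no ∂_2, so H_1 ≅ Z^4.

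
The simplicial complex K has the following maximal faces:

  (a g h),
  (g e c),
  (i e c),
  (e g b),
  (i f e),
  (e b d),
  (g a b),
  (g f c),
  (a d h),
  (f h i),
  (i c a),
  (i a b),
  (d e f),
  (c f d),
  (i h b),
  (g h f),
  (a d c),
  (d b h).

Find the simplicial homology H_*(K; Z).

K has 9 vertices, 27 edges, 18 triangles.
rank ∂_0 = 0, rank ∂_1 = 8 ⇒ b_0 = 9 − 0 − 8 = 1; all invariant factors of ∂_1 are 1 so no torsion. So H_0 = Z.
rank ∂_1 = 8, rank ∂_2 = 18 ⇒ b_1 = 27 − 8 − 18 = 1; ∂_2 has invariant factor(s) [2] giving torsion. So H_1 = Z × Z/2.
rank ∂_2 = 18, rank ∂_3 = 0 ⇒ b_2 = 18 − 18 − 0 = 0. So H_2 = 0.

H_0 = Z,  H_1 = Z × Z/2,  H_2 = 0.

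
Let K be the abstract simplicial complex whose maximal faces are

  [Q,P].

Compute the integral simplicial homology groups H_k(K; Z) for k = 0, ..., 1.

K has 2 vertices, 1 edge.
rank ∂_0 = 0, rank ∂_1 = 1 ⇒ b_0 = 2 − 0 − 1 = 1; all invariant factors of ∂_1 are 1 so no torsion. So H_0 = Z.
rank ∂_1 = 1, rank ∂_2 = 0 ⇒ b_1 = 1 − 1 − 0 = 0. So H_1 = 0.

H_0 ≅ Z,  H_1 = 0.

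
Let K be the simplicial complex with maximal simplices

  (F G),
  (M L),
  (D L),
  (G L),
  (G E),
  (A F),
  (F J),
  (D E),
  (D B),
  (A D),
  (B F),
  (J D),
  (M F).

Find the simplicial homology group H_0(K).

K has 9 vertices, 13 edges.
rank ∂_0 = 0, rank ∂_1 = 8 ⇒ b_0 = 9 − 0 − 8 = 1; all invariant factors of ∂_1 are 1 so no torsion. So H_0 = Z.

H_0 ≅ Z.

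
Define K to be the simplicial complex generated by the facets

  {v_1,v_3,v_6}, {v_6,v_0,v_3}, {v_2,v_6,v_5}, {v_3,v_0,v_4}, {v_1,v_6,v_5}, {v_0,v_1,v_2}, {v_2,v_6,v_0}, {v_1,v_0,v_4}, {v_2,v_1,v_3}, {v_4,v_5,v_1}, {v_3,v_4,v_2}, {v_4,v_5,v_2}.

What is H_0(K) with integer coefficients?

H_0 ≅ Z.

Order the vertices as v_0 < v_1 < v_2 < v_3 < v_4 < v_5 < v_6. Listing each simplex with vertices in this order, K has dimension 2 with simplices:

  0-simplices (7): [v_0], [v_1], [v_2], [v_3], [v_4], [v_5], [v_6]
  1-simplices (18): (18 of them)
  2-simplices (12): (12 of them)

giving chain groups C_0 ≅ Z^7, C_1 ≅ Z^18, C_2 ≅ Z^12.

The boundary map ∂_1: C_1 → C_0 sends each edge [p,q] (with p < q) to q − p.
The resulting 7×18 matrix has rank 6, and its Smith normal form has invariant factors (1,1,1,1,1,1).

The boundary map ∂_2: C_2 → C_1 acts by ∂[p,q,r] = [q,r] − [p,r] + [p,q]. For instance
  ∂[v_0,v_2,v_6] = [v_2,v_6] − [v_0,v_6] + [v_0,v_2],
  ∂[v_1,v_4,v_5] = [v_4,v_5] − [v_1,v_5] + [v_1,v_4].
The resulting 18×12 matrix has rank 12, and its Smith normal form has invariant factors (1,1,1,1,1,1,1,1,1,1,1,2).

Computing H_k = (kernel of ∂_k) / (image of ∂_{k+1}):

  H_0: rank C_0 − rank ∂_1 = 7 − 6 = 1, and the invariant factors of ∂_1 are all 1, so H_0 ≅ Z.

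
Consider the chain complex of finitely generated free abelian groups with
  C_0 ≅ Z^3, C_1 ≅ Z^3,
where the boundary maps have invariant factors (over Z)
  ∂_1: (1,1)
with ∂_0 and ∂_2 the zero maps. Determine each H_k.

H_0 ≅ Z,  H_1 ≅ Z.

H_0: b_0 = 3 − 0 − 2 = 1; torsion from ∂_1 factors > 1: none. So H_0 ≅ Z.
H_1: b_1 = 3 − 2 − 0 = 1; torsion from ∂_2 factors > 1: none. So H_1 ≅ Z.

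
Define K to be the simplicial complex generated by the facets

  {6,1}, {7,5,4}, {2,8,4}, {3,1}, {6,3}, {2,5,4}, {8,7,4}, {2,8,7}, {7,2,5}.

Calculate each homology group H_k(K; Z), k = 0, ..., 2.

H_0 ≅ Z^2,  H_1 ≅ Z,  H_2 ≅ Z.

We work with the vertex ordering 1 < 2 < 3 < 4 < 5 < 6 < 7 < 8. The simplices of K, each written with vertices in increasing order, are:

  0-simplices (8): [1], [2], [3], [4], [5], [6], [7], [8]
  1-simplices (12): [1,3], [1,6], [2,4], [2,5], [2,7], [2,8], [3,6], [4,5], [4,7], [4,8], [5,7], [7,8]
  2-simplices (6): [2,4,5], [2,4,8], [2,5,7], [2,7,8], [4,5,7], [4,7,8]

giving chain groups C_0 ≅ Z^8, C_1 ≅ Z^12, C_2 ≅ Z^6.

∂_1: C_1 → C_0 maps an edge to its endpoints' difference, ∂[p,q] = q − p. For instance
  ∂[2,4] = [4] − [2].
The 8×12 boundary matrix has rank 6 and Smith normal form diag(1,1,1,1,1,1).

∂_2: C_2 → C_1 maps a triangle to the signed sum of its edges. For instance
  ∂[2,4,5] = [4,5] − [2,5] + [2,4],
  ∂[2,7,8] = [7,8] − [2,8] + [2,7].
As a 12×6 matrix over Z this has rank 5, with invariant factors (1,1,1,1,1).

Reading off H_k = ker ∂_k / im ∂_{k+1}:

  H_0: rank C_0 − rank ∂_1 = 8 − 6 = 2, and the invariant factors of ∂_1 are all 1, so H_0 ≅ Z^2.
  H_1: rank ker ∂_1 − rank ∂_2 = (12 − 6) − 5 = 1, and the invariant factors of ∂_2 are all 1, so H_1 ≅ Z.
  H_2: rank ker ∂_2 − rank ∂_3 = (6 − 5) − 0 = 1, and there is no ∂_3, so H_2 ≅ Z.

As a check, the Euler characteristic is 8 − 12 + 6 = 2, which agrees with 2 − 1 + 1 = 2.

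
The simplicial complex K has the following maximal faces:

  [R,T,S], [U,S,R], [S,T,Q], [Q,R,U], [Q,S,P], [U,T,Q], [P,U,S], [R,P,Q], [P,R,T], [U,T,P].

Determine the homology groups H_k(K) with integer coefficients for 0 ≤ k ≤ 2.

H_0 ≅ Z,  H_1 ≅ Z/2Z,  H_2 = 0.

We work with the vertex ordering P < Q < R < S < T < U. The simplices of K, each written with vertices in increasing order, are:

  0-simplices (6): P, Q, R, S, T, U
  1-simplices (15): PQ, PR, PS, PT, PU, QR, QS, QT, QU, RS, RT, RU, ST, SU, TU
  2-simplices (10): PQR, PQS, PRT, PSU, PTU, QRU, QST, QTU, RST, RSU

Hence C_0 ≅ Z^6, C_1 ≅ Z^15, C_2 ≅ Z^10.

Boundary ∂_1: C_1 → C_0 maps an edge to its endpoints' difference, ∂[p,q] = q − p. For instance
  ∂PU = U − P.
The 6×15 boundary matrix has rank 5 and Smith normal form diag(1,1,1,1,1).

Boundary ∂_2: C_2 → C_1 maps a triangle to the signed sum of its edges. For instance
  ∂RST = ST − RT + RS,
  ∂QRU = RU − QU + QR.
The 15×10 boundary matrix has rank 10 and Smith normal form diag(1,1,1,1,1,1,1,1,1,2).

Reading off H_k = ker ∂_k / im ∂_{k+1}:

  H_0: rank C_0 − rank ∂_1 = 6 − 5 = 1, and the invariant factors of ∂_1 are all 1, so H_0 = Z.
  H_1: rank ker ∂_1 − rank ∂_2 = (15 − 5) − 10 = 0, and ∂_2 has invariant factor 2 > 1, so H_1 = Z/2Z.
  H_2: rank ker ∂_2 − rank ∂_3 = (10 − 10) − 0 = 0, and there is no ∂_3, so H_2 = 0.

As a check, the Euler characteristic is 6 − 15 + 10 = 1, which agrees with 1 − 0 + 0 = 1.
(K is a triangulation of the real projective plane RP^2.)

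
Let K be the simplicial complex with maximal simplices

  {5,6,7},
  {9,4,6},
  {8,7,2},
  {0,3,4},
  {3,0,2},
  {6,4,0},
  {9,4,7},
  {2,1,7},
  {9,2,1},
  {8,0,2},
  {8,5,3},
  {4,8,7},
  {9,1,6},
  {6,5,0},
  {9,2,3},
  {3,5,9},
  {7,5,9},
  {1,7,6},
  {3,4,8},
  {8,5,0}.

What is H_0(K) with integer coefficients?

H_0 = Z.

Take the total order 0 < 1 < 2 < 3 < 4 < 5 < 6 < 7 < 8 < 9 on the vertex set. Then K (dimension 2) consists of the simplices:

  0-simplices (10): [0], [1], [2], [3], [4], [5], [6], [7], [8], [9]
  1-simplices (30): (30 of them)
  2-simplices (20): (20 of them)

so the chain groups are C_0 ≅ Z^10, C_1 ≅ Z^30, C_2 ≅ Z^20.

∂_1: C_1 → C_0 maps an edge to its endpoints' difference, ∂[p,q] = q − p.
This gives a 10×30 integer matrix of rank 9; reducing to Smith normal form yields diagonal entries (1,1,1,1,1,1,1,1,1).

∂_2: C_2 → C_1 sends each 2-simplex [p,q,r] to [q,r] − [p,r] + [p,q]. For instance
  ∂[1,2,7] = [2,7] − [1,7] + [1,2],
  ∂[0,4,6] = [4,6] − [0,6] + [0,4].
The resulting 30×20 matrix has rank 20, and its Smith normal form has invariant factors (1,1,1,1,1,1,1,1,1,1,1,1,1,1,1,1,1,1,1,2).

Computing H_k = (kernel of ∂_k) / (image of ∂_{k+1}):

  H_0: rank C_0 − rank ∂_1 = 10 − 9 = 1, and the invariant factors of ∂_1 are all 1, so H_0 = Z.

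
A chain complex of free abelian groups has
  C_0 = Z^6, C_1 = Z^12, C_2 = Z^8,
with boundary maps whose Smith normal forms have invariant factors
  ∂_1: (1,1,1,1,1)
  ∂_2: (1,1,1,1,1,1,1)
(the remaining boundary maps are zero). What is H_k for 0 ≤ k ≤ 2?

H_0 = Z,  H_1 = 0,  H_2 = Z.

H_0: b_0 = 6 − 0 − 5 = 1; torsion from ∂_1 factors > 1: none. So H_0 = Z.
H_1: b_1 = 12 − 5 − 7 = 0; torsion from ∂_2 factors > 1: none. So H_1 = 0.
H_2: b_2 = 8 − 7 − 0 = 1; torsion from ∂_3 factors > 1: none. So H_2 = Z.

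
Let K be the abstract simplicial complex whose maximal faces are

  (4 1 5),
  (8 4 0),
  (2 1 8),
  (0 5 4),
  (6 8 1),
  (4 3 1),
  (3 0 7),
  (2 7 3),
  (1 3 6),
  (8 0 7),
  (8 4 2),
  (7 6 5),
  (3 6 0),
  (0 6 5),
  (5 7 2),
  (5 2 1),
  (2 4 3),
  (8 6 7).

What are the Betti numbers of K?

b_0 = 1, b_1 = 1, b_2 = 0.

Order the vertices as 0 < 1 < 2 < 3 < 4 < 5 < 6 < 7 < 8. Listing each simplex with vertices in this order, K has dimension 2 with simplices:

  0-simplices (9): [0], [1], [2], [3], [4], [5], [6], [7], [8]
  1-simplices (27): (27 of them)
  2-simplices (18): [0,3,6], [0,3,7], [0,4,5], [0,4,8], [0,5,6], [0,7,8], [1,2,5], [1,2,8], [1,3,4], [1,3,6], [1,4,5], [1,6,8], [2,3,4], [2,3,7], [2,4,8], [2,5,7], [5,6,7], [6,7,8]

Hence C_0 ≅ Z^9, C_1 ≅ Z^27, C_2 ≅ Z^18.

Boundary ∂_1: C_1 → C_0 maps an edge to its endpoints' difference, ∂[p,q] = q − p. For instance
  ∂[5,7] = [7] − [5].
This gives a 9×27 integer matrix of rank 8; reducing to Smith normal form yields diagonal entries (1,1,1,1,1,1,1,1).

Boundary ∂_2: C_2 → C_1 sends each 2-simplex [p,q,r] to [q,r] − [p,r] + [p,q]. For instance
  ∂[0,4,5] = [4,5] − [0,5] + [0,4],
  ∂[2,3,4] = [3,4] − [2,4] + [2,3].
As a 27×18 matrix over Z this has rank 18, with invariant factors (1,1,1,1,1,1,1,1,1,1,1,1,1,1,1,1,1,2).

From H_k ≅ ker(∂_k) / im(∂_{k+1}) we obtain:

  H_0: rank C_0 − rank ∂_1 = 9 − 8 = 1, and the invariant factors of ∂_1 are all 1, so H_0 = Z.
  H_1: rank ker ∂_1 − rank ∂_2 = (27 − 8) − 18 = 1, and ∂_2 has invariant factor 2 > 1, so H_1 = Z ⊕ Z/2.
  H_2: rank ker ∂_2 − rank ∂_3 = (18 − 18) − 0 = 0, and there is no ∂_3, so H_2 = 0.

As a check, the Euler characteristic is 9 − 27 + 18 = 0, which agrees with 1 − 1 + 0 = 0.
(K is a triangulation of the Klein bottle.)

Hence the Betti numbers are b_0 = 1, b_1 = 1, b_2 = 0.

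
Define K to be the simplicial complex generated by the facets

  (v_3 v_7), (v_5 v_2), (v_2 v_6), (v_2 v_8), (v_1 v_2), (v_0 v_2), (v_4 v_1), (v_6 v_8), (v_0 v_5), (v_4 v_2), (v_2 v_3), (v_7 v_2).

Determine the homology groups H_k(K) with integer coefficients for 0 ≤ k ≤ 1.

Order the vertices as v_0 < v_1 < v_2 < v_3 < v_4 < v_5 < v_6 < v_7 < v_8. Listing each simplex with vertices in this order, K has dimension 1 with simplices:

  0-simplices (9): [v_0], [v_1], [v_2], [v_3], [v_4], [v_5], [v_6], [v_7], [v_8]
  1-simplices (12): [v_0,v_2], [v_0,v_5], [v_1,v_2], [v_1,v_4], [v_2,v_3], [v_2,v_4], [v_2,v_5], [v_2,v_6], [v_2,v_7], [v_2,v_8], [v_3,v_7], [v_6,v_8]

so the chain groups are C_0 ≅ Z^9, C_1 ≅ Z^12.

The boundary map ∂_1: C_1 → C_0 is given by ∂[p,q] = [q] − [p]. For instance
  ∂[v_1,v_4] = [v_4] − [v_1].
The resulting 9×12 matrix has rank 8, and its Smith normal form has invariant factors (1,1,1,1,1,1,1,1).

Reading off H_k = ker ∂_k / im ∂_{k+1}:

  H_0: rank C_0 − rank ∂_1 = 9 − 8 = 1, and the invariant factors of ∂_1 are all 1, so H_0 ≅ Z.
  H_1: rank ker ∂_1 − rank ∂_2 = (12 − 8) − 0 = 4, and there is no ∂_2, so H_1 ≅ Z^4.

H_0 = Z,  H_1 = Z^4.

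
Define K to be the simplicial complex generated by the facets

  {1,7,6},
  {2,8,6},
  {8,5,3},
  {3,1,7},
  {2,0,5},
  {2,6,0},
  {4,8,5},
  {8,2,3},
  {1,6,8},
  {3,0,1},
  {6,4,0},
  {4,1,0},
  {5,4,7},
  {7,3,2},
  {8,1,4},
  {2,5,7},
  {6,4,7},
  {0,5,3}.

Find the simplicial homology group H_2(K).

Fix the vertex order 0 < 1 < 2 < 3 < 4 < 5 < 6 < 7 < 8 and write every simplex with vertices in increasing order. Then dim K = 2 and the simplices of K are:

  0-simplices (9): [0], [1], [2], [3], [4], [5], [6], [7], [8]
  1-simplices (27): (27 of them)
  2-simplices (18): [0,1,3], [0,1,4], [0,2,5], [0,2,6], [0,3,5], [0,4,6], [1,3,7], [1,4,8], [1,6,7], [1,6,8], [2,3,7], [2,3,8], [2,5,7], [2,6,8], [3,5,8], [4,5,7], [4,5,8], [4,6,7]

giving chain groups C_0 ≅ Z^9, C_1 ≅ Z^27, C_2 ≅ Z^18.

∂_1: C_1 → C_0 is given by ∂[p,q] = [q] − [p]. For instance
  ∂[3,8] = [8] − [3].
As a 9×27 matrix over Z this has rank 8, with invariant factors (1,1,1,1,1,1,1,1).

∂_2: C_2 → C_1 maps a triangle to the signed sum of its edges. For instance
  ∂[4,5,8] = [5,8] − [4,8] + [4,5],
  ∂[0,4,6] = [4,6] − [0,6] + [0,4].
The 27×18 boundary matrix has rank 18 and Smith normal form diag(1,1,1,1,1,1,1,1,1,1,1,1,1,1,1,1,1,2).

From H_k ≅ ker(∂_k) / im(∂_{k+1}) we obtain:

  H_2: rank ker ∂_2 − rank ∂_3 = (18 − 18) − 0 = 0, and there is no ∂_3, so H_2 = 0.

H_2 ≅ 0.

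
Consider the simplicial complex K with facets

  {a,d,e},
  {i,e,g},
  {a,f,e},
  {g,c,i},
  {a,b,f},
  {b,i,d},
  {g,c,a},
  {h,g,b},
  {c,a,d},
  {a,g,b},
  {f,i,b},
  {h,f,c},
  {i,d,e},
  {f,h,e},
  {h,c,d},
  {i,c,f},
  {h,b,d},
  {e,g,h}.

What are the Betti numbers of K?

K has 9 vertices, 27 edges, 18 triangles.
rank ∂_0 = 0, rank ∂_1 = 8 ⇒ b_0 = 9 − 0 − 8 = 1; all invariant factors of ∂_1 are 1 so no torsion. So H_0 = Z.
rank ∂_1 = 8, rank ∂_2 = 17 ⇒ b_1 = 27 − 8 − 17 = 2; all invariant factors of ∂_2 are 1 so no torsion. So H_1 = Z^2.
rank ∂_2 = 17, rank ∂_3 = 0 ⇒ b_2 = 18 − 17 − 0 = 1. So H_2 = Z.

b_0 = 1, b_1 = 2, b_2 = 1.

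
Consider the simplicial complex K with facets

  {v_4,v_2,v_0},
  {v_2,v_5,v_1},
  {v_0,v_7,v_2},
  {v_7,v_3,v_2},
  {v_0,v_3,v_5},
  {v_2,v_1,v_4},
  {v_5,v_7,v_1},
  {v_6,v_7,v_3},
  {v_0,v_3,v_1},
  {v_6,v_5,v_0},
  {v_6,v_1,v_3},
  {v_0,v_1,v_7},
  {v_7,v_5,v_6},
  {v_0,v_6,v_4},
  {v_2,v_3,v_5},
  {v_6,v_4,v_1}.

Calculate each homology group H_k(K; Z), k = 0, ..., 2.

H_0 ≅ Z,  H_1 ≅ Z^2,  H_2 ≅ Z.

Take the total order v_0 < v_1 < v_2 < v_3 < v_4 < v_5 < v_6 < v_7 on the vertex set. Then K (dimension 2) consists of the simplices:

  0-simplices (8): [v_0], [v_1], [v_2], [v_3], [v_4], [v_5], [v_6], [v_7]
  1-simplices (24): (24 of them)
  2-simplices (16): (16 of them)

giving chain groups C_0 ≅ Z^8, C_1 ≅ Z^24, C_2 ≅ Z^16.

∂_1: C_1 → C_0 is given by ∂[p,q] = [q] − [p].
The resulting 8×24 matrix has rank 7, and its Smith normal form has invariant factors (1,1,1,1,1,1,1).

The boundary map ∂_2: C_2 → C_1 acts by ∂[p,q,r] = [q,r] − [p,r] + [p,q]. For instance
  ∂[v_1,v_5,v_7] = [v_5,v_7] − [v_1,v_7] + [v_1,v_5],
  ∂[v_1,v_2,v_4] = [v_2,v_4] − [v_1,v_4] + [v_1,v_2].
The resulting 24×16 matrix has rank 15, and its Smith normal form has invariant factors (1,1,1,1,1,1,1,1,1,1,1,1,1,1,1).

From H_k ≅ ker(∂_k) / im(∂_{k+1}) we obtain:

  H_0: rank C_0 − rank ∂_1 = 8 − 7 = 1, and the invariant factors of ∂_1 are all 1, so H_0 ≅ Z.
  H_1: rank ker ∂_1 − rank ∂_2 = (24 − 7) − 15 = 2, and the invariant factors of ∂_2 are all 1, so H_1 ≅ Z^2.
  H_2: rank ker ∂_2 − rank ∂_3 = (16 − 15) − 0 = 1, and there is no ∂_3, so H_2 ≅ Z.

(K is a triangulation of the torus T^2.)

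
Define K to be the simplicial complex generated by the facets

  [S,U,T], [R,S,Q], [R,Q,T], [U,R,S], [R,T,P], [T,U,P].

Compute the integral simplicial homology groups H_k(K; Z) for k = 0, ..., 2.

Fix the vertex order P < Q < R < S < T < U and write every simplex with vertices in increasing order. Then dim K = 2 and the simplices of K are:

  0-simplices (6): P, Q, R, S, T, U
  1-simplices (12): PR, PT, PU, QR, QS, QT, RS, RT, RU, ST, SU, TU
  2-simplices (6): PRT, PTU, QRS, QRT, RSU, STU

Hence C_0 ≅ Z^6, C_1 ≅ Z^12, C_2 ≅ Z^6.

Boundary ∂_1: C_1 → C_0 maps an edge to its endpoints' difference, ∂[p,q] = q − p. For instance
  ∂RT = T − R.
The 6×12 boundary matrix has rank 5 and Smith normal form diag(1,1,1,1,1).

∂_2: C_2 → C_1 sends each 2-simplex [p,q,r] to [q,r] − [p,r] + [p,q]. For instance
  ∂PRT = RT − PT + PR,
  ∂PTU = TU − PU + PT.
The resulting 12×6 matrix has rank 6, and its Smith normal form has invariant factors (1,1,1,1,1,1).

From H_k ≅ ker(∂_k) / im(∂_{k+1}) we obtain:

  H_0: rank C_0 − rank ∂_1 = 6 − 5 = 1, and the invariant factors of ∂_1 are all 1, so H_0 = Z.
  H_1: rank ker ∂_1 − rank ∂_2 = (12 − 5) − 6 = 1, and the invariant factors of ∂_2 are all 1, so H_1 = Z.
  H_2: rank ker ∂_2 − rank ∂_3 = (6 − 6) − 0 = 0, and there is no ∂_3, so H_2 = 0.

As a check, the Euler characteristic is 6 − 12 + 6 = 0, which agrees with 1 − 1 + 0 = 0.

H_0 ≅ Z,  H_1 ≅ Z,  H_2 = 0.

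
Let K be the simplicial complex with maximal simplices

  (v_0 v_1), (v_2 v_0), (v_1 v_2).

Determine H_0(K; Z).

H_0 ≅ Z.

Fix the vertex order v_0 < v_1 < v_2 and write every simplex with vertices in increasing order. Then dim K = 1 and the simplices of K are:

  0-simplices (3): [v_0], [v_1], [v_2]
  1-simplices (3): [v_0,v_1], [v_0,v_2], [v_1,v_2]

so the chain groups are C_0 ≅ Z^3, C_1 ≅ Z^3.

The boundary map ∂_1: C_1 → C_0 sends each edge [p,q] (with p < q) to q − p. For instance
  ∂[v_1,v_2] = [v_2] − [v_1].
The resulting 3×3 matrix has rank 2, and its Smith normal form has invariant factors (1,1).

Reading off H_k = ker ∂_k / im ∂_{k+1}:

  H_0: rank C_0 − rank ∂_1 = 3 − 2 = 1, and the invariant factors of ∂_1 are all 1, so H_0 = Z.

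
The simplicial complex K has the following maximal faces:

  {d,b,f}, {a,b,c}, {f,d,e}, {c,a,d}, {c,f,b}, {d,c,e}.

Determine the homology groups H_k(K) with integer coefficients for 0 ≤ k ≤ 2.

H_0 ≅ Z,  H_1 ≅ Z,  H_2 = 0.

Take the total order a < b < c < d < e < f on the vertex set. Then K (dimension 2) consists of the simplices:

  0-simplices (6): a, b, c, d, e, f
  1-simplices (12): ab, ac, ad, bc, bd, bf, cd, ce, cf, de, df, ef
  2-simplices (6): abc, acd, bcf, bdf, cde, def

Hence C_0 ≅ Z^6, C_1 ≅ Z^12, C_2 ≅ Z^6.

The boundary map ∂_1: C_1 → C_0 is given by ∂[p,q] = [q] − [p]. For instance
  ∂ce = e − c.
The 6×12 boundary matrix has rank 5 and Smith normal form diag(1,1,1,1,1).

Boundary ∂_2: C_2 → C_1 maps a triangle to the signed sum of its edges. For instance
  ∂bcf = cf − bf + bc,
  ∂bdf = df − bf + bd.
The resulting 12×6 matrix has rank 6, and its Smith normal form has invariant factors (1,1,1,1,1,1).

Computing H_k = (kernel of ∂_k) / (image of ∂_{k+1}):

  H_0: rank C_0 − rank ∂_1 = 6 − 5 = 1, and the invariant factors of ∂_1 are all 1, so H_0 = Z.
  H_1: rank ker ∂_1 − rank ∂_2 = (12 − 5) − 6 = 1, and the invariant factors of ∂_2 are all 1, so H_1 = Z.
  H_2: rank ker ∂_2 − rank ∂_3 = (6 − 6) − 0 = 0, and there is no ∂_3, so H_2 = 0.

As a check, the Euler characteristic is 6 − 12 + 6 = 0, which agrees with 1 − 1 + 0 = 0.
(K is a triangulation of the cylinder S^1 x I.)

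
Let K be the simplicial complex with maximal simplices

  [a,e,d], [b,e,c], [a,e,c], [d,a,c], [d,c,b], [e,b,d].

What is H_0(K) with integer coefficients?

H_0 ≅ Z.

Order the vertices as a < b < c < d < e. Listing each simplex with vertices in this order, K has dimension 2 with simplices:

  0-simplices (5): a, b, c, d, e
  1-simplices (9): ac, ad, ae, bc, bd, be, cd, ce, de
  2-simplices (6): acd, ace, ade, bcd, bce, bde

Hence C_0 ≅ Z^5, C_1 ≅ Z^9, C_2 ≅ Z^6.

∂_1: C_1 → C_0 sends each edge [p,q] (with p < q) to q − p. For instance
  ∂ac = c − a.
As a 5×9 matrix over Z this has rank 4, with invariant factors (1,1,1,1).

The boundary map ∂_2: C_2 → C_1 maps a triangle to the signed sum of its edges. For instance
  ∂ade = de − ae + ad,
  ∂ace = ce − ae + ac.
As a 9×6 matrix over Z this has rank 5, with invariant factors (1,1,1,1,1).

Now H_k = ker ∂_k / im ∂_{k+1}, so:

  H_0: rank C_0 − rank ∂_1 = 5 − 4 = 1, and the invariant factors of ∂_1 are all 1, so H_0 = Z.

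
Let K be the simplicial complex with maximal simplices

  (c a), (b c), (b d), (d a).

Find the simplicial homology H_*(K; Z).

Take the total order a < b < c < d on the vertex set. Then K (dimension 1) consists of the simplices:

  0-simplices (4): a, b, c, d
  1-simplices (4): ac, ad, bc, bd

giving chain groups C_0 ≅ Z^4, C_1 ≅ Z^4.

The boundary map ∂_1: C_1 → C_0 is given by ∂[p,q] = [q] − [p]. For instance
  ∂bc = c − b.
This gives a 4×4 integer matrix of rank 3; reducing to Smith normal form yields diagonal entries (1,1,1).

From H_k ≅ ker(∂_k) / im(∂_{k+1}) we obtain:

  H_0: rank C_0 − rank ∂_1 = 4 − 3 = 1, and the invariant factors of ∂_1 are all 1, so H_0 = Z.
  H_1: rank ker ∂_1 − rank ∂_2 = (4 − 3) − 0 = 1, and there is no ∂_2, so H_1 = Z.

(K is a triangulation of the circle S^1.)

H_0 = Z,  H_1 = Z.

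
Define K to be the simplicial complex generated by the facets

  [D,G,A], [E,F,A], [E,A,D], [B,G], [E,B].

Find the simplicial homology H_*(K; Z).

H_0 = Z,  H_1 = Z,  H_2 = 0.

Order the vertices as A < B < D < E < F < G. Listing each simplex with vertices in this order, K has dimension 2 with simplices:

  0-simplices (6): A, B, D, E, F, G
  1-simplices (9): AD, AE, AF, AG, BE, BG, DE, DG, EF
  2-simplices (3): ADE, ADG, AEF

Hence C_0 ≅ Z^6, C_1 ≅ Z^9, C_2 ≅ Z^3.

The boundary map ∂_1: C_1 → C_0 maps an edge to its endpoints' difference, ∂[p,q] = q − p.
The 6×9 boundary matrix has rank 5 and Smith normal form diag(1,1,1,1,1).

Boundary ∂_2: C_2 → C_1 acts by ∂[p,q,r] = [q,r] − [p,r] + [p,q]. For instance
  ∂ADG = DG − AG + AD,
  ∂AEF = EF − AF + AE.
This gives a 9×3 integer matrix of rank 3; reducing to Smith normal form yields diagonal entries (1,1,1).

Computing H_k = (kernel of ∂_k) / (image of ∂_{k+1}):

  H_0: rank C_0 − rank ∂_1 = 6 − 5 = 1, and the invariant factors of ∂_1 are all 1, so H_0 = Z.
  H_1: rank ker ∂_1 − rank ∂_2 = (9 − 5) − 3 = 1, and the invariant factors of ∂_2 are all 1, so H_1 = Z.
  H_2: rank ker ∂_2 − rank ∂_3 = (3 − 3) − 0 = 0, and there is no ∂_3, so H_2 = 0.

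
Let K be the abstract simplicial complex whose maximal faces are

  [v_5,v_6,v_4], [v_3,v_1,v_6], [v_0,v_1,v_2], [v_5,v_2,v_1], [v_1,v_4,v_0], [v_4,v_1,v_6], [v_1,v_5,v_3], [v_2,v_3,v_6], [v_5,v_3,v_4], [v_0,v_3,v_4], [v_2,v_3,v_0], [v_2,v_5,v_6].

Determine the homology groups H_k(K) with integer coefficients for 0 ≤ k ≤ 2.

H_0 ≅ Z,  H_1 ≅ Z/2Z,  H_2 = 0.

We work with the vertex ordering v_0 < v_1 < v_2 < v_3 < v_4 < v_5 < v_6. The simplices of K, each written with vertices in increasing order, are:

  0-simplices (7): [v_0], [v_1], [v_2], [v_3], [v_4], [v_5], [v_6]
  1-simplices (18): (18 of them)
  2-simplices (12): (12 of them)

Hence C_0 ≅ Z^7, C_1 ≅ Z^18, C_2 ≅ Z^12.

Boundary ∂_1: C_1 → C_0 maps an edge to its endpoints' difference, ∂[p,q] = q − p. For instance
  ∂[v_3,v_6] = [v_6] − [v_3].
The 7×18 boundary matrix has rank 6 and Smith normal form diag(1,1,1,1,1,1).

The boundary map ∂_2: C_2 → C_1 acts by ∂[p,q,r] = [q,r] − [p,r] + [p,q]. For instance
  ∂[v_2,v_5,v_6] = [v_5,v_6] − [v_2,v_6] + [v_2,v_5],
  ∂[v_0,v_2,v_3] = [v_2,v_3] − [v_0,v_3] + [v_0,v_2].
The 18×12 boundary matrix has rank 12 and Smith normal form diag(1,1,1,1,1,1,1,1,1,1,1,2).

Reading off H_k = ker ∂_k / im ∂_{k+1}:

  H_0: rank C_0 − rank ∂_1 = 7 − 6 = 1, and the invariant factors of ∂_1 are all 1, so H_0 = Z.
  H_1: rank ker ∂_1 − rank ∂_2 = (18 − 6) − 12 = 0, and ∂_2 has invariant factor 2 > 1, so H_1 = Z/2Z.
  H_2: rank ker ∂_2 − rank ∂_3 = (12 − 12) − 0 = 0, and there is no ∂_3, so H_2 = 0.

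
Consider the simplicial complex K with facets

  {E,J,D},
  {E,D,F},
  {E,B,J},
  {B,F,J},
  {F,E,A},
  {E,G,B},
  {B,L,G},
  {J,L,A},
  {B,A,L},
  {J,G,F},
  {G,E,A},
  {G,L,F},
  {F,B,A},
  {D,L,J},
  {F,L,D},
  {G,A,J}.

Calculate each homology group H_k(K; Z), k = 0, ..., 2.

Take the total order A < B < D < E < F < G < J < L on the vertex set. Then K (dimension 2) consists of the simplices:

  0-simplices (8): A, B, D, E, F, G, J, L
  1-simplices (24): AB, AE, AF, AG, AJ, AL, BE, BF, BG, BJ, BL, DE, DF, DJ, DL, EF, EG, EJ, FG, FJ, FL, GJ, GL, JL
  2-simplices (16): ABF, ABL, AEF, AEG, AGJ, AJL, BEG, BEJ, BFJ, BGL, DEF, DEJ, DFL, DJL, FGJ, FGL

so the chain groups are C_0 ≅ Z^8, C_1 ≅ Z^24, C_2 ≅ Z^16.

The boundary map ∂_1: C_1 → C_0 is given by ∂[p,q] = [q] − [p].
The 8×24 boundary matrix has rank 7 and Smith normal form diag(1,1,1,1,1,1,1).

The boundary map ∂_2: C_2 → C_1 acts by ∂[p,q,r] = [q,r] − [p,r] + [p,q]. For instance
  ∂AGJ = GJ − AJ + AG,
  ∂BEG = EG − BG + BE.
The resulting 24×16 matrix has rank 15, and its Smith normal form has invariant factors (1,1,1,1,1,1,1,1,1,1,1,1,1,1,1).

Computing H_k = (kernel of ∂_k) / (image of ∂_{k+1}):

  H_0: rank C_0 − rank ∂_1 = 8 − 7 = 1, and the invariant factors of ∂_1 are all 1, so H_0 = Z.
  H_1: rank ker ∂_1 − rank ∂_2 = (24 − 7) − 15 = 2, and the invariant factors of ∂_2 are all 1, so H_1 = Z^2.
  H_2: rank ker ∂_2 − rank ∂_3 = (16 − 15) − 0 = 1, and there is no ∂_3, so H_2 = Z.

(K is a triangulation of the torus T^2.)

H_0 = Z,  H_1 = Z^2,  H_2 = Z.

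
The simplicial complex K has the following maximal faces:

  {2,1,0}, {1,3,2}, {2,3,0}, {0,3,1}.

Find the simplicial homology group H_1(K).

H_1 ≅ 0.

We work with the vertex ordering 0 < 1 < 2 < 3. The simplices of K, each written with vertices in increasing order, are:

  0-simplices (4): [0], [1], [2], [3]
  1-simplices (6): [0,1], [0,2], [0,3], [1,2], [1,3], [2,3]
  2-simplices (4): [0,1,2], [0,1,3], [0,2,3], [1,2,3]

giving chain groups C_0 ≅ Z^4, C_1 ≅ Z^6, C_2 ≅ Z^4.

Boundary ∂_1: C_1 → C_0 maps an edge to its endpoints' difference, ∂[p,q] = q − p. For instance
  ∂[2,3] = [3] − [2].
The resulting 4×6 matrix has rank 3, and its Smith normal form has invariant factors (1,1,1).

∂_2: C_2 → C_1 acts by ∂[p,q,r] = [q,r] − [p,r] + [p,q]. For instance
  ∂[0,1,2] = [1,2] − [0,2] + [0,1],
  ∂[0,2,3] = [2,3] − [0,3] + [0,2].
As a 6×4 matrix over Z this has rank 3, with invariant factors (1,1,1).

Now H_k = ker ∂_k / im ∂_{k+1}, so:

  H_1: rank ker ∂_1 − rank ∂_2 = (6 − 3) − 3 = 0, and the invariant factors of ∂_2 are all 1, so H_1 = 0.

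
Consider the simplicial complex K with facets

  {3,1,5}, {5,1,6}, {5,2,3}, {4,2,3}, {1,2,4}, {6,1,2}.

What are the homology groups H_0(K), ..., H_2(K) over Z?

H_0 ≅ Z,  H_1 ≅ Z,  H_2 = 0.

K has 6 vertices, 12 edges, 6 triangles.
rank ∂_0 = 0, rank ∂_1 = 5 ⇒ b_0 = 6 − 0 − 5 = 1; all invariant factors of ∂_1 are 1 so no torsion. So H_0 ≅ Z.
rank ∂_1 = 5, rank ∂_2 = 6 ⇒ b_1 = 12 − 5 − 6 = 1; all invariant factors of ∂_2 are 1 so no torsion. So H_1 ≅ Z.
rank ∂_2 = 6, rank ∂_3 = 0 ⇒ b_2 = 6 − 6 − 0 = 0. So H_2 ≅ 0.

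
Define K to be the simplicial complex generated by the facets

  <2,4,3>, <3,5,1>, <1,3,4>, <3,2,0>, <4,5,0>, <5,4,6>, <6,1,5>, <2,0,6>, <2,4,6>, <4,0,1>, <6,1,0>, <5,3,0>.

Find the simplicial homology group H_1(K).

Order the vertices as 0 < 1 < 2 < 3 < 4 < 5 < 6. Listing each simplex with vertices in this order, K has dimension 2 with simplices:

  0-simplices (7): [0], [1], [2], [3], [4], [5], [6]
  1-simplices (18): [0,1], [0,2], [0,3], [0,4], [0,5], [0,6], [1,3], [1,4], [1,5], [1,6], [2,3], [2,4], [2,6], [3,4], [3,5], [4,5], [4,6], [5,6]
  2-simplices (12): [0,1,4], [0,1,6], [0,2,3], [0,2,6], [0,3,5], [0,4,5], [1,3,4], [1,3,5], [1,5,6], [2,3,4], [2,4,6], [4,5,6]

Hence C_0 ≅ Z^7, C_1 ≅ Z^18, C_2 ≅ Z^12.

∂_1: C_1 → C_0 maps an edge to its endpoints' difference, ∂[p,q] = q − p. For instance
  ∂[0,2] = [2] − [0].
This gives a 7×18 integer matrix of rank 6; reducing to Smith normal form yields diagonal entries (1,1,1,1,1,1).

Boundary ∂_2: C_2 → C_1 acts by ∂[p,q,r] = [q,r] − [p,r] + [p,q]. For instance
  ∂[0,2,3] = [2,3] − [0,3] + [0,2],
  ∂[2,3,4] = [3,4] − [2,4] + [2,3].
The resulting 18×12 matrix has rank 12, and its Smith normal form has invariant factors (1,1,1,1,1,1,1,1,1,1,1,2).

From H_k ≅ ker(∂_k) / im(∂_{k+1}) we obtain:

  H_1: rank ker ∂_1 − rank ∂_2 = (18 − 6) − 12 = 0, and ∂_2 has invariant factor 2 > 1, so H_1 = Z/2.

H_1 = Z/2.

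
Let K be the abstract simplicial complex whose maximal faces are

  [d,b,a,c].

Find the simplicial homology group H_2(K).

Take the total order a < b < c < d on the vertex set. Then K (dimension 3) consists of the simplices:

  0-simplices (4): a, b, c, d
  1-simplices (6): ab, ac, ad, bc, bd, cd
  2-simplices (4): abc, abd, acd, bcd
  3-simplices (1): abcd

giving chain groups C_0 ≅ Z^4, C_1 ≅ Z^6, C_2 ≅ Z^4, C_3 ≅ Z^1.

The boundary map ∂_1: C_1 → C_0 sends each edge [p,q] (with p < q) to q − p. For instance
  ∂cd = d − c.
As a 4×6 matrix over Z this has rank 3, with invariant factors (1,1,1).

The boundary map ∂_2: C_2 → C_1 sends each 2-simplex [p,q,r] to [q,r] − [p,r] + [p,q]. For instance
  ∂abc = bc − ac + ab,
  ∂acd = cd − ad + ac.
The 6×4 boundary matrix has rank 3 and Smith normal form diag(1,1,1).

Boundary ∂_3: C_3 → C_2 sends each 3-simplex σ to the alternating sum Σ_i (−1)^i (σ with its i-th vertex removed). For instance
  ∂abcd = bcd − acd + abd − abc.
This gives a 4×1 integer matrix of rank 1; reducing to Smith normal form yields diagonal entries (1).

Computing H_k = (kernel of ∂_k) / (image of ∂_{k+1}):

  H_2: rank ker ∂_2 − rank ∂_3 = (4 − 3) − 1 = 0, and the invariant factors of ∂_3 are all 1, so H_2 = 0.

(K is a triangulation of the 3-simplex.)

H_2 ≅ 0.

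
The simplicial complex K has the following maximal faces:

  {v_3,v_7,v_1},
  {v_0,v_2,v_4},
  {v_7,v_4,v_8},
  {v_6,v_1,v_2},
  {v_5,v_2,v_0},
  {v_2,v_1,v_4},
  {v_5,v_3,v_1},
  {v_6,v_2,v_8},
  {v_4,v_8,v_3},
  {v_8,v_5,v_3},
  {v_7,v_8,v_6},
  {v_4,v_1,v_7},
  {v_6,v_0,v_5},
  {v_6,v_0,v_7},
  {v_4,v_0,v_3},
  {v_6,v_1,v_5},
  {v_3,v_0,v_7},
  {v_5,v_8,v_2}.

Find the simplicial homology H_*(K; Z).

Order the vertices as v_0 < v_1 < v_2 < v_3 < v_4 < v_5 < v_6 < v_7 < v_8. Listing each simplex with vertices in this order, K has dimension 2 with simplices:

  0-simplices (9): [v_0], [v_1], [v_2], [v_3], [v_4], [v_5], [v_6], [v_7], [v_8]
  1-simplices (27): (27 of them)
  2-simplices (18): (18 of them)

giving chain groups C_0 ≅ Z^9, C_1 ≅ Z^27, C_2 ≅ Z^18.

Boundary ∂_1: C_1 → C_0 is given by ∂[p,q] = [q] − [p]. For instance
  ∂[v_3,v_7] = [v_7] − [v_3].
This gives a 9×27 integer matrix of rank 8; reducing to Smith normal form yields diagonal entries (1,1,1,1,1,1,1,1).

Boundary ∂_2: C_2 → C_1 maps a triangle to the signed sum of its edges. For instance
  ∂[v_6,v_7,v_8] = [v_7,v_8] − [v_6,v_8] + [v_6,v_7],
  ∂[v_1,v_3,v_7] = [v_3,v_7] − [v_1,v_7] + [v_1,v_3].
As a 27×18 matrix over Z this has rank 18, with invariant factors (1,1,1,1,1,1,1,1,1,1,1,1,1,1,1,1,1,2).

Computing H_k = (kernel of ∂_k) / (image of ∂_{k+1}):

  H_0: rank C_0 − rank ∂_1 = 9 − 8 = 1, and the invariant factors of ∂_1 are all 1, so H_0 = Z.
  H_1: rank ker ∂_1 − rank ∂_2 = (27 − 8) − 18 = 1, and ∂_2 has invariant factor 2 > 1, so H_1 = Z ⊕ Z/2Z.
  H_2: rank ker ∂_2 − rank ∂_3 = (18 − 18) − 0 = 0, and there is no ∂_3, so H_2 = 0.

H_0 = Z,  H_1 = Z ⊕ Z/2Z,  H_2 = 0.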